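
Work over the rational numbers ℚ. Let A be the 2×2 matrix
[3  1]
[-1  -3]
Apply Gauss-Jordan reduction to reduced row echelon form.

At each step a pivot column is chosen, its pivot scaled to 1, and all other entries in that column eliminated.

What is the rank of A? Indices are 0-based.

[1] R0 /= 3  ⇒  (1, 1/3)
     R1 -= -1·R0  ⇒  (0, -8/3)
[2] R1 /= -8/3  ⇒  (0, 1)
     R0 -= 1/3·R1  ⇒  (1, 0)

rank = 2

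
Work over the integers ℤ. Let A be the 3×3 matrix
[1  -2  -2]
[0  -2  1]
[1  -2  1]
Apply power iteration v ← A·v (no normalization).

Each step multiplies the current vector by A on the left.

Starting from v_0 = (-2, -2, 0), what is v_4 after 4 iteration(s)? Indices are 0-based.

v_0 = (-2, -2, 0).
v_1 = A·v_0 = (2, 4, 2).
v_2 = A·v_1 = (-10, -6, -4).
v_3 = A·v_2 = (10, 8, -2).
v_4 = A·v_3 = (-2, -18, -8).

v_4 = (-2, -18, -8)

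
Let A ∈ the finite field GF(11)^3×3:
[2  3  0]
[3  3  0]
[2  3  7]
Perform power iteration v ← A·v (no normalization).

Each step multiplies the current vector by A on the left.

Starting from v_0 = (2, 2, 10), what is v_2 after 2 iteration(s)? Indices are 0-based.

v_0 = (2, 2, 10).
v_1 = A·v_0 = (10, 1, 3).
v_2 = A·v_1 = (1, 0, 0).

v_2 = (1, 0, 0)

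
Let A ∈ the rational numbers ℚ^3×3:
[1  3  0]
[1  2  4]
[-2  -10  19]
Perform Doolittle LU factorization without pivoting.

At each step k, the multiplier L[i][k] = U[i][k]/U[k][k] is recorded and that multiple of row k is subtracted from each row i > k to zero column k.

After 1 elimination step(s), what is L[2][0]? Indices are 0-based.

[col 0] pivot 1
  R1 -= 1*R0 → (0, -1, 4)  (L[1][0] := 1)
  R2 -= -2*R0 → (0, -4, 19)  (L[2][0] := -2)

L[2][0] = -2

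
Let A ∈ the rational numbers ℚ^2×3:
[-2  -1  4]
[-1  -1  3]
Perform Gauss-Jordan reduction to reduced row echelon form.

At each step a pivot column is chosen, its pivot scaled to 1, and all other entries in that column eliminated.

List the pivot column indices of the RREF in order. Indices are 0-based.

pivot columns: 0, 1

step 1: normalize row 0 (÷-2) = (1, 1/2, -2)
  row 1: subtract -1×row0 = (0, -1/2, 1)
step 2: normalize row 1 (÷-1/2) = (0, 1, -2)
  row 0: subtract 1/2×row1 = (1, 0, -1)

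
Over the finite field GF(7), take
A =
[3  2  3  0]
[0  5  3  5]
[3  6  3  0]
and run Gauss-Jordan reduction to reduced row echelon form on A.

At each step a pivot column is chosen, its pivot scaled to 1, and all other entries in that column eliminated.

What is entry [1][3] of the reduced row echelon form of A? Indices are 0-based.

pivot(0,0)=3: scale R0 → (1, 3, 1, 0)
  clear (2,0): R2 −= (3)R0 → (0, 4, 0, 0)
pivot(1,1)=5: scale R1 → (0, 1, 2, 1)
  clear (0,1): R0 −= (3)R1 → (1, 0, 2, 4)
  clear (2,1): R2 −= (4)R1 → (0, 0, 6, 3)
pivot(2,2)=6: scale R2 → (0, 0, 1, 4)
  clear (0,2): R0 −= (2)R2 → (1, 0, 0, 3)
  clear (1,2): R1 −= (2)R2 → (0, 1, 0, 0)

M[1][3] = 0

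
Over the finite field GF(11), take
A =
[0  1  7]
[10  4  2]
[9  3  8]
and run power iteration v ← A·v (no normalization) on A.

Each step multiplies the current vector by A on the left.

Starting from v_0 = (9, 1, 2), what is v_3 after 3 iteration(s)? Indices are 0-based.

v_0 = (9, 1, 2).
v_1 = A·v_0 = (4, 10, 1).
v_2 = A·v_1 = (6, 5, 8).
v_3 = A·v_2 = (6, 8, 1).

v_3 = (6, 8, 1)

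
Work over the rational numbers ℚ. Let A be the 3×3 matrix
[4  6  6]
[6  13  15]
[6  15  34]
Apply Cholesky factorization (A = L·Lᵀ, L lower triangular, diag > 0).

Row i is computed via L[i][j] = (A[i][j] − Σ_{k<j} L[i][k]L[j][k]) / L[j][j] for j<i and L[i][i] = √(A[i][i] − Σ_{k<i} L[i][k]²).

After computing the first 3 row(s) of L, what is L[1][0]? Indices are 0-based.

Step 1: L[0][0] = √(4) = 2.
  L[1][0] = (6) / L[0][0] = 3.
Step 2: L[1][1] = √(4) = 2.
  L[2][0] = (6) / L[0][0] = 3.
  L[2][1] = (6) / L[1][1] = 3.
Step 3: L[2][2] = √(16) = 4.

L[1][0] = 3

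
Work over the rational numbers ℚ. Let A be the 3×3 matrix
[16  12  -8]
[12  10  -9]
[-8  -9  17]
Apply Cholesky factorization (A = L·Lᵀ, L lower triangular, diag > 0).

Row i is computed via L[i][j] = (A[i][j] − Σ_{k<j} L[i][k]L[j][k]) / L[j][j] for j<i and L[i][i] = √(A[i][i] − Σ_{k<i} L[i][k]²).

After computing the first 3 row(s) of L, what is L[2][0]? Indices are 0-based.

Step 1: L[0][0] = √(16) = 4.
  L[1][0] = (12) / L[0][0] = 3.
Step 2: L[1][1] = √(1) = 1.
  L[2][0] = (-8) / L[0][0] = -2.
  L[2][1] = (-3) / L[1][1] = -3.
Step 3: L[2][2] = √(4) = 2.

L[2][0] = -2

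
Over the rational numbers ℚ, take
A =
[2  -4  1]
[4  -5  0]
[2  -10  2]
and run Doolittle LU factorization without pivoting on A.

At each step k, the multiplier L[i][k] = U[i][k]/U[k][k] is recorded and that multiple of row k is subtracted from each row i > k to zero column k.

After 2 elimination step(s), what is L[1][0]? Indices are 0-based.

L[1][0] = 2

Step 1: pivot at (0,0) is 2.
  row1 ← row1 − (2)·row0  ⇒  L[1][0]=2, U row1=(0, 3, -2)
  row2 ← row2 − (1)·row0  ⇒  L[2][0]=1, U row2=(0, -6, 1)
Step 2: pivot at (1,1) is 3.
  row2 ← row2 − (-2)·row1  ⇒  L[2][1]=-2, U row2=(0, 0, -3)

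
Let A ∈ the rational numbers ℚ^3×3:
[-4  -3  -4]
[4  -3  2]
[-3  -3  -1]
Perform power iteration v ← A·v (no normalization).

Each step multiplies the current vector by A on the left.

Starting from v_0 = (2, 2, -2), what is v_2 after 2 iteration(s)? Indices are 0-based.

v_0 = (2, 2, -2).
v_1 = A·v_0 = (-6, -2, -10).
v_2 = A·v_1 = (70, -38, 34).

v_2 = (70, -38, 34)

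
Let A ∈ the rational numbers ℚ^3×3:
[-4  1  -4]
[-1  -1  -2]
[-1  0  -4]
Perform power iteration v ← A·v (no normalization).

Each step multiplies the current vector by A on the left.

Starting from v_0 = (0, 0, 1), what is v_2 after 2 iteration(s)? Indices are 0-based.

v_0 = (0, 0, 1).
v_1 = A·v_0 = (-4, -2, -4).
v_2 = A·v_1 = (30, 14, 20).

v_2 = (30, 14, 20)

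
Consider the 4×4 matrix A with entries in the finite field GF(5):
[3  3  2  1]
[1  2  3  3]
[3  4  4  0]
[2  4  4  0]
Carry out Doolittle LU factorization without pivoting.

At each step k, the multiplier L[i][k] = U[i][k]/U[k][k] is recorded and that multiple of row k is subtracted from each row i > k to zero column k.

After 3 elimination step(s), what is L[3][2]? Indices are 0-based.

k=0: U[0][0]=3
  eliminate (1,0): mult=2, new row 1: (0, 1, 4, 1); set L[1][0]=2
  eliminate (2,0): mult=1, new row 2: (0, 1, 2, 4); set L[2][0]=1
  eliminate (3,0): mult=4, new row 3: (0, 2, 1, 1); set L[3][0]=4
k=1: U[1][1]=1
  eliminate (2,1): mult=1, new row 2: (0, 0, 3, 3); set L[2][1]=1
  eliminate (3,1): mult=2, new row 3: (0, 0, 3, 4); set L[3][1]=2
k=2: U[2][2]=3
  eliminate (3,2): mult=1, new row 3: (0, 0, 0, 1); set L[3][2]=1

L[3][2] = 1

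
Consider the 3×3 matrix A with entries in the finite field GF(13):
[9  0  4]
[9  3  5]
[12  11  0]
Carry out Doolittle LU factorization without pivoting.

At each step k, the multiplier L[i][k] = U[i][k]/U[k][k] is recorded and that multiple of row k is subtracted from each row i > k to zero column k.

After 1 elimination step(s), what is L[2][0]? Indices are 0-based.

k=0: U[0][0]=9
  eliminate (1,0): mult=1, new row 1: (0, 3, 1); set L[1][0]=1
  eliminate (2,0): mult=10, new row 2: (0, 11, 12); set L[2][0]=10

L[2][0] = 10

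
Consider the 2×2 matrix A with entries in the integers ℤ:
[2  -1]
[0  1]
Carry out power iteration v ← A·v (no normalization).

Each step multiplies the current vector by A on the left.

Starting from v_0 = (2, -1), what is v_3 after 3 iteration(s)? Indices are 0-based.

v_3 = (23, -1)

v_0 = (2, -1).
v_1 = A·v_0 = (5, -1).
v_2 = A·v_1 = (11, -1).
v_3 = A·v_2 = (23, -1).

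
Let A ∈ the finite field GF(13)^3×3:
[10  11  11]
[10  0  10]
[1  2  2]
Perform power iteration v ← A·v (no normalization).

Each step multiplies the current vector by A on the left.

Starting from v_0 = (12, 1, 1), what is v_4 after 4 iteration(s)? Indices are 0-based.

v_0 = (12, 1, 1).
v_1 = A·v_0 = (12, 0, 3).
v_2 = A·v_1 = (10, 7, 5).
v_3 = A·v_2 = (11, 7, 8).
v_4 = A·v_3 = (2, 8, 2).

v_4 = (2, 8, 2)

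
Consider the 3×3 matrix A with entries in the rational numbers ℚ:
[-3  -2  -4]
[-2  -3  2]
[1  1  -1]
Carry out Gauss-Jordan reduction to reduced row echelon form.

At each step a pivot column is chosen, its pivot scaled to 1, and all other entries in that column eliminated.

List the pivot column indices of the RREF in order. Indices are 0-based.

step 1: normalize row 0 (÷-3) = (1, 2/3, 4/3)
  row 1: subtract -2×row0 = (0, -5/3, 14/3)
  row 2: subtract 1×row0 = (0, 1/3, -7/3)
step 2: normalize row 1 (÷-5/3) = (0, 1, -14/5)
  row 0: subtract 2/3×row1 = (1, 0, 16/5)
  row 2: subtract 1/3×row1 = (0, 0, -7/5)
step 3: normalize row 2 (÷-7/5) = (0, 0, 1)
  row 0: subtract 16/5×row2 = (1, 0, 0)
  row 1: subtract -14/5×row2 = (0, 1, 0)

pivot columns: 0, 1, 2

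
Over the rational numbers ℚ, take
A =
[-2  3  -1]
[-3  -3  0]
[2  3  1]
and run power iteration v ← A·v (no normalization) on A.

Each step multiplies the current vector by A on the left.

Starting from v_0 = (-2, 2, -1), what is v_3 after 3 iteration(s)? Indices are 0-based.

v_0 = (-2, 2, -1).
v_1 = A·v_0 = (11, 0, 1).
v_2 = A·v_1 = (-23, -33, 23).
v_3 = A·v_2 = (-76, 168, -122).

v_3 = (-76, 168, -122)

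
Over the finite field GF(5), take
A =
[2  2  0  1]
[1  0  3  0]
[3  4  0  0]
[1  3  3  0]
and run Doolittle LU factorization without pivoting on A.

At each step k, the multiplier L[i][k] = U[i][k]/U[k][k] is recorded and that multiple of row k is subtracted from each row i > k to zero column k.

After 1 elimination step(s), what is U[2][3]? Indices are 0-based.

U[2][3] = 1

k=0: U[0][0]=2
  eliminate (1,0): mult=3, new row 1: (0, 4, 3, 2); set L[1][0]=3
  eliminate (2,0): mult=4, new row 2: (0, 1, 0, 1); set L[2][0]=4
  eliminate (3,0): mult=3, new row 3: (0, 2, 3, 2); set L[3][0]=3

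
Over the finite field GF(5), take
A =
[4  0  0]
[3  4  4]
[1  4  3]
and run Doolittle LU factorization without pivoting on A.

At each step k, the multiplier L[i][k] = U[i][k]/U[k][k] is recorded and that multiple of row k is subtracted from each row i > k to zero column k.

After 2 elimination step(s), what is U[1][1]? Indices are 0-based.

U[1][1] = 4

[col 0] pivot 4
  R1 -= 2*R0 → (0, 4, 4)  (L[1][0] := 2)
  R2 -= 4*R0 → (0, 4, 3)  (L[2][0] := 4)
[col 1] pivot 4
  R2 -= 1*R1 → (0, 0, 4)  (L[2][1] := 1)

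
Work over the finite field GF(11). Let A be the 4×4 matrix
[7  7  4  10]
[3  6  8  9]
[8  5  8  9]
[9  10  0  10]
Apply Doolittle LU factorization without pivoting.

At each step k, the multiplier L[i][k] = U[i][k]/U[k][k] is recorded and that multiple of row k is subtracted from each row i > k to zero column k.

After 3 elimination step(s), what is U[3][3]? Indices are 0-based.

Step 1: pivot at (0,0) is 7.
  row1 ← row1 − (2)·row0  ⇒  L[1][0]=2, U row1=(0, 3, 0, 0)
  row2 ← row2 − (9)·row0  ⇒  L[2][0]=9, U row2=(0, 8, 5, 7)
  row3 ← row3 − (6)·row0  ⇒  L[3][0]=6, U row3=(0, 1, 9, 5)
Step 2: pivot at (1,1) is 3.
  row2 ← row2 − (10)·row1  ⇒  L[2][1]=10, U row2=(0, 0, 5, 7)
  row3 ← row3 − (4)·row1  ⇒  L[3][1]=4, U row3=(0, 0, 9, 5)
Step 3: pivot at (2,2) is 5.
  row3 ← row3 − (4)·row2  ⇒  L[3][2]=4, U row3=(0, 0, 0, 10)

U[3][3] = 10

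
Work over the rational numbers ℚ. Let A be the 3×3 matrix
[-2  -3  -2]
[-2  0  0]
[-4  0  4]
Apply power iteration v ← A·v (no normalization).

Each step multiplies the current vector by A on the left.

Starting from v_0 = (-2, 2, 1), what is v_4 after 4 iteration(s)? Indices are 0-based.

v_0 = (-2, 2, 1).
v_1 = A·v_0 = (-4, 4, 12).
v_2 = A·v_1 = (-28, 8, 64).
v_3 = A·v_2 = (-96, 56, 368).
v_4 = A·v_3 = (-712, 192, 1856).

v_4 = (-712, 192, 1856)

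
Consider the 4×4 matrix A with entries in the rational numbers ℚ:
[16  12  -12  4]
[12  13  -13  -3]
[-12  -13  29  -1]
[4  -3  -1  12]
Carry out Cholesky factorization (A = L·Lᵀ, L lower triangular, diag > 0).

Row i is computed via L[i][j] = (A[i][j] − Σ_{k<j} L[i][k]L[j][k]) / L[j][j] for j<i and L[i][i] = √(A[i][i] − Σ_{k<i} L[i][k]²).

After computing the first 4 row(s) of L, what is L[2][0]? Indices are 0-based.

L[2][0] = -3

Step 1: L[0][0] = √(16) = 4.
  L[1][0] = (12) / L[0][0] = 3.
Step 2: L[1][1] = √(4) = 2.
  L[2][0] = (-12) / L[0][0] = -3.
  L[2][1] = (-4) / L[1][1] = -2.
Step 3: L[2][2] = √(16) = 4.
  L[3][0] = (4) / L[0][0] = 1.
  L[3][1] = (-6) / L[1][1] = -3.
  L[3][2] = (-4) / L[2][2] = -1.
Step 4: L[3][3] = √(1) = 1.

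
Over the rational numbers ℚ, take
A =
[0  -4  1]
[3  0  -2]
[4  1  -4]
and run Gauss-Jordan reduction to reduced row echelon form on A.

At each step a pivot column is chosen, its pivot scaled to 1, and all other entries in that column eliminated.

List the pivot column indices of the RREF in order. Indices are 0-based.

[1] R0 <-> R1
[1] R0 /= 3  ⇒  (1, 0, -2/3)
     R2 -= 4·R0  ⇒  (0, 1, -4/3)
[2] R1 /= -4  ⇒  (0, 1, -1/4)
     R2 -= 1·R1  ⇒  (0, 0, -13/12)
[3] R2 /= -13/12  ⇒  (0, 0, 1)
     R0 -= -2/3·R2  ⇒  (1, 0, 0)
     R1 -= -1/4·R2  ⇒  (0, 1, 0)

pivot columns: 0, 1, 2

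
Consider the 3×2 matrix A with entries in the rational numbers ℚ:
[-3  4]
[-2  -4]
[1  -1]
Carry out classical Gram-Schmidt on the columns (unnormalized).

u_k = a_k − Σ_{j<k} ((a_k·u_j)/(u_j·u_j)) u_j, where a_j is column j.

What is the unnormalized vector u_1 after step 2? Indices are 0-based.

Step 1: u_0 = a_0 = (-3, -2, 1).
Step 2: u_1 = a_1 − (-5/14)·u_0 = (41/14, -33/7, -9/14).

u_1 = (41/14, -33/7, -9/14)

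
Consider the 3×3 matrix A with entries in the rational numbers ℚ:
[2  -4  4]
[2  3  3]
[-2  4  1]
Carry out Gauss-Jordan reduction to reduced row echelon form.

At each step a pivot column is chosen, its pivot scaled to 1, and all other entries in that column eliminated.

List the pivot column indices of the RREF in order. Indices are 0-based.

pivot columns: 0, 1, 2

pivot(0,0)=2: scale R0 → (1, -2, 2)
  clear (1,0): R1 −= (2)R0 → (0, 7, -1)
  clear (2,0): R2 −= (-2)R0 → (0, 0, 5)
pivot(1,1)=7: scale R1 → (0, 1, -1/7)
  clear (0,1): R0 −= (-2)R1 → (1, 0, 12/7)
pivot(2,2)=5: scale R2 → (0, 0, 1)
  clear (0,2): R0 −= (12/7)R2 → (1, 0, 0)
  clear (1,2): R1 −= (-1/7)R2 → (0, 1, 0)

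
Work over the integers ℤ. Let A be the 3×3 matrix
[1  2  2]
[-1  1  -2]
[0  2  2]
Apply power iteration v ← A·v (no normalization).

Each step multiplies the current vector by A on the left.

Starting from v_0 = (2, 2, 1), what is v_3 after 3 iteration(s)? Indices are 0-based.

v_3 = (-12, -54, -28)

v_0 = (2, 2, 1).
v_1 = A·v_0 = (8, -2, 6).
v_2 = A·v_1 = (16, -22, 8).
v_3 = A·v_2 = (-12, -54, -28).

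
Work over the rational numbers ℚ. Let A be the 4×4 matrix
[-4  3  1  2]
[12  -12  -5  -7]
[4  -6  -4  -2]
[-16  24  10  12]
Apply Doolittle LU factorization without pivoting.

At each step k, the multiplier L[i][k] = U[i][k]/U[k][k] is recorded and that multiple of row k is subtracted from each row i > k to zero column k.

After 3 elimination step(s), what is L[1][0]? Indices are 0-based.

k=0: U[0][0]=-4
  eliminate (1,0): mult=-3, new row 1: (0, -3, -2, -1); set L[1][0]=-3
  eliminate (2,0): mult=-1, new row 2: (0, -3, -3, 0); set L[2][0]=-1
  eliminate (3,0): mult=4, new row 3: (0, 12, 6, 4); set L[3][0]=4
k=1: U[1][1]=-3
  eliminate (2,1): mult=1, new row 2: (0, 0, -1, 1); set L[2][1]=1
  eliminate (3,1): mult=-4, new row 3: (0, 0, -2, 0); set L[3][1]=-4
k=2: U[2][2]=-1
  eliminate (3,2): mult=2, new row 3: (0, 0, 0, -2); set L[3][2]=2

L[1][0] = -3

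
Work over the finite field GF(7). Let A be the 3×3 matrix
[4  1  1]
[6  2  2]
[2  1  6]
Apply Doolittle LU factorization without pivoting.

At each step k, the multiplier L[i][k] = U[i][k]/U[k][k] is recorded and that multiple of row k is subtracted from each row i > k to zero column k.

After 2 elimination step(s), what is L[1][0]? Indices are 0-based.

L[1][0] = 5

Step 1: pivot at (0,0) is 4.
  row1 ← row1 − (5)·row0  ⇒  L[1][0]=5, U row1=(0, 4, 4)
  row2 ← row2 − (4)·row0  ⇒  L[2][0]=4, U row2=(0, 4, 2)
Step 2: pivot at (1,1) is 4.
  row2 ← row2 − (1)·row1  ⇒  L[2][1]=1, U row2=(0, 0, 5)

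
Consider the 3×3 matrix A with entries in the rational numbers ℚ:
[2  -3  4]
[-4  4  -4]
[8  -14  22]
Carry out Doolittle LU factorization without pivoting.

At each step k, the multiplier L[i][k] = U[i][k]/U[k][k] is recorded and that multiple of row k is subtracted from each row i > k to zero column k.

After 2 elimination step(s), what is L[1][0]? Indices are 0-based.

L[1][0] = -2

[col 0] pivot 2
  R1 -= -2*R0 → (0, -2, 4)  (L[1][0] := -2)
  R2 -= 4*R0 → (0, -2, 6)  (L[2][0] := 4)
[col 1] pivot -2
  R2 -= 1*R1 → (0, 0, 2)  (L[2][1] := 1)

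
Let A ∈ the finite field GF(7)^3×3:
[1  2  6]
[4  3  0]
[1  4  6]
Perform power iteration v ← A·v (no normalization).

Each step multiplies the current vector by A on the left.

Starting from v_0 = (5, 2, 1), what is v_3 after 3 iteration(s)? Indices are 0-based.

v_0 = (5, 2, 1).
v_1 = A·v_0 = (1, 5, 5).
v_2 = A·v_1 = (6, 5, 2).
v_3 = A·v_2 = (0, 4, 3).

v_3 = (0, 4, 3)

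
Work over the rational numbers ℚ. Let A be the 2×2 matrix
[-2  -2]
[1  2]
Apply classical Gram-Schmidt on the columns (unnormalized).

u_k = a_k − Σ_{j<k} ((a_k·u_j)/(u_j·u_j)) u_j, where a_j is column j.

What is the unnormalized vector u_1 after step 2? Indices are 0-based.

u_1 = (2/5, 4/5)

Step 1: u_0 = a_0 = (-2, 1).
Step 2: u_1 = a_1 − (6/5)·u_0 = (2/5, 4/5).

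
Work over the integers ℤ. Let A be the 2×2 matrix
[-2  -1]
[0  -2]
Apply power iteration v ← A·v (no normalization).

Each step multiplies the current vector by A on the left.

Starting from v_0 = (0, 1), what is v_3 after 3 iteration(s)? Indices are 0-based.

v_3 = (-12, -8)

v_0 = (0, 1).
v_1 = A·v_0 = (-1, -2).
v_2 = A·v_1 = (4, 4).
v_3 = A·v_2 = (-12, -8).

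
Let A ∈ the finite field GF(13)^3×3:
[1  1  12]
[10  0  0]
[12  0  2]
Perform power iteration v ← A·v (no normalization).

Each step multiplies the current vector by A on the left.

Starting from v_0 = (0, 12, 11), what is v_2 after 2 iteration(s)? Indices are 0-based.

v_2 = (5, 10, 4)

v_0 = (0, 12, 11).
v_1 = A·v_0 = (1, 0, 9).
v_2 = A·v_1 = (5, 10, 4).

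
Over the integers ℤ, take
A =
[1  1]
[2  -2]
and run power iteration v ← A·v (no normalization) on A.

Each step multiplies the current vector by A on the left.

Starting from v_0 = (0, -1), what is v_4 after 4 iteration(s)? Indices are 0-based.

v_0 = (0, -1).
v_1 = A·v_0 = (-1, 2).
v_2 = A·v_1 = (1, -6).
v_3 = A·v_2 = (-5, 14).
v_4 = A·v_3 = (9, -38).

v_4 = (9, -38)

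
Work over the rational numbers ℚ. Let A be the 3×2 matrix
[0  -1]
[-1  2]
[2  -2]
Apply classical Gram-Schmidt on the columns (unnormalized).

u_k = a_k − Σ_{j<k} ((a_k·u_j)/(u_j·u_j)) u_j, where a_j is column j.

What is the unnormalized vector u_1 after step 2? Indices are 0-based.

Step 1: u_0 = a_0 = (0, -1, 2).
Step 2: u_1 = a_1 − (-6/5)·u_0 = (-1, 4/5, 2/5).

u_1 = (-1, 4/5, 2/5)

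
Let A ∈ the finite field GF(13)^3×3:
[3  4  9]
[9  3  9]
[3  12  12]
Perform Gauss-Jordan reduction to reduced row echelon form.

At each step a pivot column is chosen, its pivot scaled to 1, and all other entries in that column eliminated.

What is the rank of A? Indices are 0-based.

rank = 2

pivot(0,0)=3: scale R0 → (1, 10, 3)
  clear (1,0): R1 −= (9)R0 → (0, 4, 8)
  clear (2,0): R2 −= (3)R0 → (0, 8, 3)
pivot(1,1)=4: scale R1 → (0, 1, 2)
  clear (0,1): R0 −= (10)R1 → (1, 0, 9)
  clear (2,1): R2 −= (8)R1 → (0, 0, 0)
col 2: no nonzero at/below row 2; advance.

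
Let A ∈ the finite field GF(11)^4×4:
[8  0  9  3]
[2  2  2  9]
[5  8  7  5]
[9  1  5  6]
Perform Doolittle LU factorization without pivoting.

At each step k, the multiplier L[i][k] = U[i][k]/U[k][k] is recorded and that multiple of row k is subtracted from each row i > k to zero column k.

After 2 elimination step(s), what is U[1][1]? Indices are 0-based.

Step 1: pivot at (0,0) is 8.
  row1 ← row1 − (3)·row0  ⇒  L[1][0]=3, U row1=(0, 2, 8, 0)
  row2 ← row2 − (2)·row0  ⇒  L[2][0]=2, U row2=(0, 8, 0, 10)
  row3 ← row3 − (8)·row0  ⇒  L[3][0]=8, U row3=(0, 1, 10, 4)
Step 2: pivot at (1,1) is 2.
  row2 ← row2 − (4)·row1  ⇒  L[2][1]=4, U row2=(0, 0, 1, 10)
  row3 ← row3 − (6)·row1  ⇒  L[3][1]=6, U row3=(0, 0, 6, 4)

U[1][1] = 2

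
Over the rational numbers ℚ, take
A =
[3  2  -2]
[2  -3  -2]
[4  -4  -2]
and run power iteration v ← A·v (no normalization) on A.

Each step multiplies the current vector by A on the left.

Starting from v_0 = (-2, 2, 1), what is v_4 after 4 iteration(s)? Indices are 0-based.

v_0 = (-2, 2, 1).
v_1 = A·v_0 = (-4, -12, -18).
v_2 = A·v_1 = (0, 64, 68).
v_3 = A·v_2 = (-8, -328, -392).
v_4 = A·v_3 = (104, 1752, 2064).

v_4 = (104, 1752, 2064)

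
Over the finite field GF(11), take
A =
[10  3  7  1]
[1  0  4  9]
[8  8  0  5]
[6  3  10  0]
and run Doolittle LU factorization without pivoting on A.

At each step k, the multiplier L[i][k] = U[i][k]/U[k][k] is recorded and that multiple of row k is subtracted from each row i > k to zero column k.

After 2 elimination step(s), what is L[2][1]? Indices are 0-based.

L[2][1] = 7

[col 0] pivot 10
  R1 -= 10*R0 → (0, 3, 0, 10)  (L[1][0] := 10)
  R2 -= 3*R0 → (0, 10, 1, 2)  (L[2][0] := 3)
  R3 -= 5*R0 → (0, 10, 8, 6)  (L[3][0] := 5)
[col 1] pivot 3
  R2 -= 7*R1 → (0, 0, 1, 9)  (L[2][1] := 7)
  R3 -= 7*R1 → (0, 0, 8, 2)  (L[3][1] := 7)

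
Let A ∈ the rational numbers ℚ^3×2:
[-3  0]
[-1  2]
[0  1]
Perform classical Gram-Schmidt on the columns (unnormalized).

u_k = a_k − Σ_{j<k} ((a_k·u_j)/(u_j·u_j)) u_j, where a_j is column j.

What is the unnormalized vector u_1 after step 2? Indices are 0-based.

u_1 = (-3/5, 9/5, 1)

Step 1: u_0 = a_0 = (-3, -1, 0).
Step 2: u_1 = a_1 − (-1/5)·u_0 = (-3/5, 9/5, 1).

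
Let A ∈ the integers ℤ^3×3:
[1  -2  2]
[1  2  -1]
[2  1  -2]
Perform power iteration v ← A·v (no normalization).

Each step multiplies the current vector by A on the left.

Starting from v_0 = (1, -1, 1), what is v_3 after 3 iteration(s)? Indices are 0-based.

v_0 = (1, -1, 1).
v_1 = A·v_0 = (5, -2, -1).
v_2 = A·v_1 = (7, 2, 10).
v_3 = A·v_2 = (23, 1, -4).

v_3 = (23, 1, -4)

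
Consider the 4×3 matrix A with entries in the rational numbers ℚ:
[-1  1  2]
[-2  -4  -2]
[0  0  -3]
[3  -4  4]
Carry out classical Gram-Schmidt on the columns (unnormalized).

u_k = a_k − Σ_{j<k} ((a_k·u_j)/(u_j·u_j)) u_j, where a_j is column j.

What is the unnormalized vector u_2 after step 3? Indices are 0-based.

Step 1: u_0 = a_0 = (-1, -2, 0, 3).
Step 2: u_1 = a_1 − (-5/14)·u_0 = (9/14, -33/7, 0, -41/14).
Step 3: u_2 = a_2 − (1)·u_0 − (-14/437)·u_1 = (1320/437, -66/437, -3, 396/437).

u_2 = (1320/437, -66/437, -3, 396/437)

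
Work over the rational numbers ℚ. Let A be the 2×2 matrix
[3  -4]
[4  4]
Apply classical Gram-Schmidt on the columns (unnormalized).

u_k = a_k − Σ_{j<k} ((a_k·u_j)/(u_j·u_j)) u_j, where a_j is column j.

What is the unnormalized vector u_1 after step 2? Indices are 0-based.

Step 1: u_0 = a_0 = (3, 4).
Step 2: u_1 = a_1 − (4/25)·u_0 = (-112/25, 84/25).

u_1 = (-112/25, 84/25)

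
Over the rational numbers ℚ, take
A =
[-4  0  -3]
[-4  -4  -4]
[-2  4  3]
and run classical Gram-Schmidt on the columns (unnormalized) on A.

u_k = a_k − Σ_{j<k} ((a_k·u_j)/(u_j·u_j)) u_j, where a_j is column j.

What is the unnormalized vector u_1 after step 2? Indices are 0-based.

Step 1: u_0 = a_0 = (-4, -4, -2).
Step 2: u_1 = a_1 − (2/9)·u_0 = (8/9, -28/9, 40/9).

u_1 = (8/9, -28/9, 40/9)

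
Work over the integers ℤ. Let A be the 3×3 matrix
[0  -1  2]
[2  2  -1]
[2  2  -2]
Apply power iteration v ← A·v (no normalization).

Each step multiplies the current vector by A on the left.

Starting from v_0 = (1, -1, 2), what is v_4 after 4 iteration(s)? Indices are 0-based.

v_0 = (1, -1, 2).
v_1 = A·v_0 = (5, -2, -4).
v_2 = A·v_1 = (-6, 10, 14).
v_3 = A·v_2 = (18, -6, -20).
v_4 = A·v_3 = (-34, 44, 64).

v_4 = (-34, 44, 64)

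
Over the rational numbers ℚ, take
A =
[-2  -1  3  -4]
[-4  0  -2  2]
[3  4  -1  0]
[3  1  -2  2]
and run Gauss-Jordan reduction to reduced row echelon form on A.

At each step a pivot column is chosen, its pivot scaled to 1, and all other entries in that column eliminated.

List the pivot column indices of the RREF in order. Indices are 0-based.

pivot(0,0)=-2: scale R0 → (1, 1/2, -3/2, 2)
  clear (1,0): R1 −= (-4)R0 → (0, 2, -8, 10)
  clear (2,0): R2 −= (3)R0 → (0, 5/2, 7/2, -6)
  clear (3,0): R3 −= (3)R0 → (0, -1/2, 5/2, -4)
pivot(1,1)=2: scale R1 → (0, 1, -4, 5)
  clear (0,1): R0 −= (1/2)R1 → (1, 0, 1/2, -1/2)
  clear (2,1): R2 −= (5/2)R1 → (0, 0, 27/2, -37/2)
  clear (3,1): R3 −= (-1/2)R1 → (0, 0, 1/2, -3/2)
pivot(2,2)=27/2: scale R2 → (0, 0, 1, -37/27)
  clear (0,2): R0 −= (1/2)R2 → (1, 0, 0, 5/27)
  clear (1,2): R1 −= (-4)R2 → (0, 1, 0, -13/27)
  clear (3,2): R3 −= (1/2)R2 → (0, 0, 0, -22/27)
pivot(3,3)=-22/27: scale R3 → (0, 0, 0, 1)
  clear (0,3): R0 −= (5/27)R3 → (1, 0, 0, 0)
  clear (1,3): R1 −= (-13/27)R3 → (0, 1, 0, 0)
  clear (2,3): R2 −= (-37/27)R3 → (0, 0, 1, 0)

pivot columns: 0, 1, 2, 3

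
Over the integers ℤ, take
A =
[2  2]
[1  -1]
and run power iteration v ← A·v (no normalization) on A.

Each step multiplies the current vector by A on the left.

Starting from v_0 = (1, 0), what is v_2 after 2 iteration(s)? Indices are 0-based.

v_0 = (1, 0).
v_1 = A·v_0 = (2, 1).
v_2 = A·v_1 = (6, 1).

v_2 = (6, 1)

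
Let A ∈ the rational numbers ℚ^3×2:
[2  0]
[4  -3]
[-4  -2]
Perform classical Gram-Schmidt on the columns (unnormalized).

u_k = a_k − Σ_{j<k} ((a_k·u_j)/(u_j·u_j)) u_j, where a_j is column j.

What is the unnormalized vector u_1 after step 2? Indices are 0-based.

Step 1: u_0 = a_0 = (2, 4, -4).
Step 2: u_1 = a_1 − (-1/9)·u_0 = (2/9, -23/9, -22/9).

u_1 = (2/9, -23/9, -22/9)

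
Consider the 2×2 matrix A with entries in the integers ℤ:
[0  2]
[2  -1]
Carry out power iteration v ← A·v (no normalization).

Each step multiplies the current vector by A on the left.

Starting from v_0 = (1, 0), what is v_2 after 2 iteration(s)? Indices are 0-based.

v_2 = (4, -2)

v_0 = (1, 0).
v_1 = A·v_0 = (0, 2).
v_2 = A·v_1 = (4, -2).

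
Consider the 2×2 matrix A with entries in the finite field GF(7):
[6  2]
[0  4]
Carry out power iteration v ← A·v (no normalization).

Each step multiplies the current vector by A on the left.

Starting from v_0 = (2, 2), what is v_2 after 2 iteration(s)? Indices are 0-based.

v_2 = (0, 4)

v_0 = (2, 2).
v_1 = A·v_0 = (2, 1).
v_2 = A·v_1 = (0, 4).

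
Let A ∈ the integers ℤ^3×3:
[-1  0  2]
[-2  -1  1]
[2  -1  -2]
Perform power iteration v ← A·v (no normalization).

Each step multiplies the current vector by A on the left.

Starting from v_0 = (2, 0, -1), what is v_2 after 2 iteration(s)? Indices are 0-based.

v_2 = (16, 19, -15)

v_0 = (2, 0, -1).
v_1 = A·v_0 = (-4, -5, 6).
v_2 = A·v_1 = (16, 19, -15).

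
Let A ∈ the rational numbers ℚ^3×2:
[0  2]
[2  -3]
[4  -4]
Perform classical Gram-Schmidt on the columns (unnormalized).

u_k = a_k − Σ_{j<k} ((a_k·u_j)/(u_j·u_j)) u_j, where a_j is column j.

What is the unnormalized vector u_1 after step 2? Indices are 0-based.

Step 1: u_0 = a_0 = (0, 2, 4).
Step 2: u_1 = a_1 − (-11/10)·u_0 = (2, -4/5, 2/5).

u_1 = (2, -4/5, 2/5)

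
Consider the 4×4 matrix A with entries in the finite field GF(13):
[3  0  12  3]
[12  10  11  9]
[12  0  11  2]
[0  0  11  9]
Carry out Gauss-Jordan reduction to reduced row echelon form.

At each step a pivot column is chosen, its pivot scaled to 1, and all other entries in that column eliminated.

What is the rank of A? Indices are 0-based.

rank = 4

[1] R0 /= 3  ⇒  (1, 0, 4, 1)
     R1 -= 12·R0  ⇒  (0, 10, 2, 10)
     R2 -= 12·R0  ⇒  (0, 0, 2, 3)
[2] R1 /= 10  ⇒  (0, 1, 8, 1)
[3] R2 /= 2  ⇒  (0, 0, 1, 8)
     R0 -= 4·R2  ⇒  (1, 0, 0, 8)
     R1 -= 8·R2  ⇒  (0, 1, 0, 2)
     R3 -= 11·R2  ⇒  (0, 0, 0, 12)
[4] R3 /= 12  ⇒  (0, 0, 0, 1)
     R0 -= 8·R3  ⇒  (1, 0, 0, 0)
     R1 -= 2·R3  ⇒  (0, 1, 0, 0)
     R2 -= 8·R3  ⇒  (0, 0, 1, 0)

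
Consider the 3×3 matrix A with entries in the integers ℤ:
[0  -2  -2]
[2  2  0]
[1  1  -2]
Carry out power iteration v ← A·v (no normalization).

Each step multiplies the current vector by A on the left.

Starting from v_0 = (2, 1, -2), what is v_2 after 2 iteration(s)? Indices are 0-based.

v_2 = (-26, 16, -6)

v_0 = (2, 1, -2).
v_1 = A·v_0 = (2, 6, 7).
v_2 = A·v_1 = (-26, 16, -6).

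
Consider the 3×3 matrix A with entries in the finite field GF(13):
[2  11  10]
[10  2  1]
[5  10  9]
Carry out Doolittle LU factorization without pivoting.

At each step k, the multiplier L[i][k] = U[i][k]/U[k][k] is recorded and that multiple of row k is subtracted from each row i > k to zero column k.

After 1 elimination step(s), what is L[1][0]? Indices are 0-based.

L[1][0] = 5

Step 1: pivot at (0,0) is 2.
  row1 ← row1 − (5)·row0  ⇒  L[1][0]=5, U row1=(0, 12, 3)
  row2 ← row2 − (9)·row0  ⇒  L[2][0]=9, U row2=(0, 2, 10)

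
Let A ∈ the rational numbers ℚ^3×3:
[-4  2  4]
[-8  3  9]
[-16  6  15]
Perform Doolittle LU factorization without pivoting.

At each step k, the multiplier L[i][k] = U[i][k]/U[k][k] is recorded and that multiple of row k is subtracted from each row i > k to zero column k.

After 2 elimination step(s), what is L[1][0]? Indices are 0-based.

L[1][0] = 2

Step 1: pivot at (0,0) is -4.
  row1 ← row1 − (2)·row0  ⇒  L[1][0]=2, U row1=(0, -1, 1)
  row2 ← row2 − (4)·row0  ⇒  L[2][0]=4, U row2=(0, -2, -1)
Step 2: pivot at (1,1) is -1.
  row2 ← row2 − (2)·row1  ⇒  L[2][1]=2, U row2=(0, 0, -3)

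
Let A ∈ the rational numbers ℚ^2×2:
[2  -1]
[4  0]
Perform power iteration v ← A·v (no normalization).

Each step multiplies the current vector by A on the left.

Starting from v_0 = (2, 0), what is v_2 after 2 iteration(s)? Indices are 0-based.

v_2 = (0, 16)

v_0 = (2, 0).
v_1 = A·v_0 = (4, 8).
v_2 = A·v_1 = (0, 16).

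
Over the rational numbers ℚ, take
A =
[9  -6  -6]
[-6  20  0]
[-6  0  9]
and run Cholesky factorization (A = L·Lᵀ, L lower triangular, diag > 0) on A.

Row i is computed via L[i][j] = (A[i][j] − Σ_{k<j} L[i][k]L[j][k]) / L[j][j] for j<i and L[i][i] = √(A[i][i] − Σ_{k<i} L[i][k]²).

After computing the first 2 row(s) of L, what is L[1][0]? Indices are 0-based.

L[1][0] = -2

Step 1: L[0][0] = √(9) = 3.
  L[1][0] = (-6) / L[0][0] = -2.
Step 2: L[1][1] = √(16) = 4.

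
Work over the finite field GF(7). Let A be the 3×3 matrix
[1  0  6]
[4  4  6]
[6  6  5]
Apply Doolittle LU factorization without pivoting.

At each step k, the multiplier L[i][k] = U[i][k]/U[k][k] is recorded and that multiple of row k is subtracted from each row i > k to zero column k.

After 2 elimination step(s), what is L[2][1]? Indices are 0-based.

[col 0] pivot 1
  R1 -= 4*R0 → (0, 4, 3)  (L[1][0] := 4)
  R2 -= 6*R0 → (0, 6, 4)  (L[2][0] := 6)
[col 1] pivot 4
  R2 -= 5*R1 → (0, 0, 3)  (L[2][1] := 5)

L[2][1] = 5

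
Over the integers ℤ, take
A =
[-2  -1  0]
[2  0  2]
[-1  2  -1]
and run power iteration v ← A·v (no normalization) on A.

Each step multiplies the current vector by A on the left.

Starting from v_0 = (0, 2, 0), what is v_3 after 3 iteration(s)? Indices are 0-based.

v_0 = (0, 2, 0).
v_1 = A·v_0 = (-2, 0, 4).
v_2 = A·v_1 = (4, 4, -2).
v_3 = A·v_2 = (-12, 4, 6).

v_3 = (-12, 4, 6)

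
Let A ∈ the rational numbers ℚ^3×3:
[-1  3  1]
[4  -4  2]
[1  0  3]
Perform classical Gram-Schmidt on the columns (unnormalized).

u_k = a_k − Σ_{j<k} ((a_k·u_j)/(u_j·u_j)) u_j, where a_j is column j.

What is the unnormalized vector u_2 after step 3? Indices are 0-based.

Step 1: u_0 = a_0 = (-1, 4, 1).
Step 2: u_1 = a_1 − (-19/18)·u_0 = (35/18, 2/9, 19/18).
Step 3: u_2 = a_2 − (5/9)·u_0 − (100/89)·u_1 = (-56/89, -42/89, 112/89).

u_2 = (-56/89, -42/89, 112/89)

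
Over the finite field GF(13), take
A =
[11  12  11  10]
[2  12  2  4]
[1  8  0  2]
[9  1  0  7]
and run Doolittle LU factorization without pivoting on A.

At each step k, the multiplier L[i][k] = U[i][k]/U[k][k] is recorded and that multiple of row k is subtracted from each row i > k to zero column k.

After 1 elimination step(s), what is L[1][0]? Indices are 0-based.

L[1][0] = 12

Step 1: pivot at (0,0) is 11.
  row1 ← row1 − (12)·row0  ⇒  L[1][0]=12, U row1=(0, 11, 0, 1)
  row2 ← row2 − (6)·row0  ⇒  L[2][0]=6, U row2=(0, 1, 12, 7)
  row3 ← row3 − (2)·row0  ⇒  L[3][0]=2, U row3=(0, 3, 4, 0)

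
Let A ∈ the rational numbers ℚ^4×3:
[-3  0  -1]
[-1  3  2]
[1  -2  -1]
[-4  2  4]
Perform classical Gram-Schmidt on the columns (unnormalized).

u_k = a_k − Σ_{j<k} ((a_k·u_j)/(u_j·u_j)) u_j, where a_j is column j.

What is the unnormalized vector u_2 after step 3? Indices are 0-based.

u_2 = (-241/145, -78/145, 111/145, 228/145)

Step 1: u_0 = a_0 = (-3, -1, 1, -4).
Step 2: u_1 = a_1 − (-13/27)·u_0 = (-13/9, 68/27, -41/27, 2/27).
Step 3: u_2 = a_2 − (-16/27)·u_0 − (112/145)·u_1 = (-241/145, -78/145, 111/145, 228/145).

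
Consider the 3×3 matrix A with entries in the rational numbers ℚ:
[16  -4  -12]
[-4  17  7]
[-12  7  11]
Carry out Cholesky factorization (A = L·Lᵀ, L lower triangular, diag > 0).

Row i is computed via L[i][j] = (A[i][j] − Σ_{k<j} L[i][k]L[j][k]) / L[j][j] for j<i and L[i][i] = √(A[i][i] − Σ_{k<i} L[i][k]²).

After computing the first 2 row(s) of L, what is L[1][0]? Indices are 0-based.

Step 1: L[0][0] = √(16) = 4.
  L[1][0] = (-4) / L[0][0] = -1.
Step 2: L[1][1] = √(16) = 4.

L[1][0] = -1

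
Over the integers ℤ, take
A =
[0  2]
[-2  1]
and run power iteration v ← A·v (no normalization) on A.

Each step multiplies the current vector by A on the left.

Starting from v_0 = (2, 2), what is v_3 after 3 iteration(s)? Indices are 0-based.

v_0 = (2, 2).
v_1 = A·v_0 = (4, -2).
v_2 = A·v_1 = (-4, -10).
v_3 = A·v_2 = (-20, -2).

v_3 = (-20, -2)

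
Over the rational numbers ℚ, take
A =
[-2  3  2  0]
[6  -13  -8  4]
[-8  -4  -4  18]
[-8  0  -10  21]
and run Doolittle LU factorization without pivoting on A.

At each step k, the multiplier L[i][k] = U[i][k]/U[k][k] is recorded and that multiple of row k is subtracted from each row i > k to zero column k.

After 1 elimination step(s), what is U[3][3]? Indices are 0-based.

U[3][3] = 21

k=0: U[0][0]=-2
  eliminate (1,0): mult=-3, new row 1: (0, -4, -2, 4); set L[1][0]=-3
  eliminate (2,0): mult=4, new row 2: (0, -16, -12, 18); set L[2][0]=4
  eliminate (3,0): mult=4, new row 3: (0, -12, -18, 21); set L[3][0]=4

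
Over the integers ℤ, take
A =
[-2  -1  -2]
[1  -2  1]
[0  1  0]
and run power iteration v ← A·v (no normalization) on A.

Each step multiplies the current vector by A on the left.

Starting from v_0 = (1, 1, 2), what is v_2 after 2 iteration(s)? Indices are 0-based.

v_2 = (11, -8, 1)

v_0 = (1, 1, 2).
v_1 = A·v_0 = (-7, 1, 1).
v_2 = A·v_1 = (11, -8, 1).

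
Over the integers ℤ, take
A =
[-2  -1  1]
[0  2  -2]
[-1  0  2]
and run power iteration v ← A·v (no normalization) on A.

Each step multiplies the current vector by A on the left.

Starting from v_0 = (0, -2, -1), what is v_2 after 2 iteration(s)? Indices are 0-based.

v_0 = (0, -2, -1).
v_1 = A·v_0 = (1, -2, -2).
v_2 = A·v_1 = (-2, 0, -5).

v_2 = (-2, 0, -5)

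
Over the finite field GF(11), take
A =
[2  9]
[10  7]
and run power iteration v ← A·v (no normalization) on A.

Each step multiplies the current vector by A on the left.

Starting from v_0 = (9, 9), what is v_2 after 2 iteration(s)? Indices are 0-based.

v_2 = (2, 4)

v_0 = (9, 9).
v_1 = A·v_0 = (0, 10).
v_2 = A·v_1 = (2, 4).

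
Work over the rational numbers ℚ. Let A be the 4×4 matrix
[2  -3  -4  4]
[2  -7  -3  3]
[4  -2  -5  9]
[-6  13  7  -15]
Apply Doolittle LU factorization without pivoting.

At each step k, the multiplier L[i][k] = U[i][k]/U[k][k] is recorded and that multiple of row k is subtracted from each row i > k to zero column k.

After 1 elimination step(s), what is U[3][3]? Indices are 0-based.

[col 0] pivot 2
  R1 -= 1*R0 → (0, -4, 1, -1)  (L[1][0] := 1)
  R2 -= 2*R0 → (0, 4, 3, 1)  (L[2][0] := 2)
  R3 -= -3*R0 → (0, 4, -5, -3)  (L[3][0] := -3)

U[3][3] = -3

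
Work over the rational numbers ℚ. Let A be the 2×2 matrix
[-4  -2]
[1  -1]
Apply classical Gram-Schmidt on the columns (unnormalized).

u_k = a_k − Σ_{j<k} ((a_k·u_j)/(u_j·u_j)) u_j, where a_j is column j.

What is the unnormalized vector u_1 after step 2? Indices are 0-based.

u_1 = (-6/17, -24/17)

Step 1: u_0 = a_0 = (-4, 1).
Step 2: u_1 = a_1 − (7/17)·u_0 = (-6/17, -24/17).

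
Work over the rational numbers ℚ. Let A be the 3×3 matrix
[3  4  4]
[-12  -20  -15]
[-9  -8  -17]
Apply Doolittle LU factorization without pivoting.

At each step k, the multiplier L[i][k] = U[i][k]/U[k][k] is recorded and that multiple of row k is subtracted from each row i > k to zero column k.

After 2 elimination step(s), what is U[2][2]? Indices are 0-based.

U[2][2] = -4

Step 1: pivot at (0,0) is 3.
  row1 ← row1 − (-4)·row0  ⇒  L[1][0]=-4, U row1=(0, -4, 1)
  row2 ← row2 − (-3)·row0  ⇒  L[2][0]=-3, U row2=(0, 4, -5)
Step 2: pivot at (1,1) is -4.
  row2 ← row2 − (-1)·row1  ⇒  L[2][1]=-1, U row2=(0, 0, -4)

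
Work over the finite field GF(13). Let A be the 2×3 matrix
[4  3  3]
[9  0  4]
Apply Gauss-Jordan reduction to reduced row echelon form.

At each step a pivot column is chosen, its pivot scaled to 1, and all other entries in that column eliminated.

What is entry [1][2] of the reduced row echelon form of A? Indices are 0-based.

step 1: normalize row 0 (÷4) = (1, 4, 4)
  row 1: subtract 9×row0 = (0, 3, 7)
step 2: normalize row 1 (÷3) = (0, 1, 11)
  row 0: subtract 4×row1 = (1, 0, 12)

M[1][2] = 11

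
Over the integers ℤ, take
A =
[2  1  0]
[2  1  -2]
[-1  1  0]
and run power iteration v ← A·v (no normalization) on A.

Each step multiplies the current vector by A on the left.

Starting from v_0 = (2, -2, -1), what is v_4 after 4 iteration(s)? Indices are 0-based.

v_4 = (92, 76, -4)

v_0 = (2, -2, -1).
v_1 = A·v_0 = (2, 4, -4).
v_2 = A·v_1 = (8, 16, 2).
v_3 = A·v_2 = (32, 28, 8).
v_4 = A·v_3 = (92, 76, -4).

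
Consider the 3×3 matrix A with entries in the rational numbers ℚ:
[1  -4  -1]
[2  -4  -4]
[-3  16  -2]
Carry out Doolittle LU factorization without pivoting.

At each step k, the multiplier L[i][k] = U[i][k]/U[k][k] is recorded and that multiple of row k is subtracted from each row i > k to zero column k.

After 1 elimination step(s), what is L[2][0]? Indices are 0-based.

[col 0] pivot 1
  R1 -= 2*R0 → (0, 4, -2)  (L[1][0] := 2)
  R2 -= -3*R0 → (0, 4, -5)  (L[2][0] := -3)

L[2][0] = -3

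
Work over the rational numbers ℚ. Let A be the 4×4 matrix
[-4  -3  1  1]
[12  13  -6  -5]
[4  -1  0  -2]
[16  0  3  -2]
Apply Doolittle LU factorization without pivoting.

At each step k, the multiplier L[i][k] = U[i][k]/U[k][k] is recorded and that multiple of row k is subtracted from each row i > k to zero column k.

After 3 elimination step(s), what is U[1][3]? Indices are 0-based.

k=0: U[0][0]=-4
  eliminate (1,0): mult=-3, new row 1: (0, 4, -3, -2); set L[1][0]=-3
  eliminate (2,0): mult=-1, new row 2: (0, -4, 1, -1); set L[2][0]=-1
  eliminate (3,0): mult=-4, new row 3: (0, -12, 7, 2); set L[3][0]=-4
k=1: U[1][1]=4
  eliminate (2,1): mult=-1, new row 2: (0, 0, -2, -3); set L[2][1]=-1
  eliminate (3,1): mult=-3, new row 3: (0, 0, -2, -4); set L[3][1]=-3
k=2: U[2][2]=-2
  eliminate (3,2): mult=1, new row 3: (0, 0, 0, -1); set L[3][2]=1

U[1][3] = -2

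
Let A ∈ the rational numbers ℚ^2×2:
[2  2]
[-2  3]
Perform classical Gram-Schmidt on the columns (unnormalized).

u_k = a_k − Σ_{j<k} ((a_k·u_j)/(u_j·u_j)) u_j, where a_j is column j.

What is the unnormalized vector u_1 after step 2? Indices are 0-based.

u_1 = (5/2, 5/2)

Step 1: u_0 = a_0 = (2, -2).
Step 2: u_1 = a_1 − (-1/4)·u_0 = (5/2, 5/2).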